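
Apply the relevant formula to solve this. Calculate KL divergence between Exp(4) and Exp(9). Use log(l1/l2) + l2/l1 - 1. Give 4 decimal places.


KL divergence for exponential family:
KL = log(l1/l2) + l2/l1 - 1.
log(4/9) = -0.81093.
9/4 = 2.25.
KL = -0.81093 + 2.25 - 1 = 0.4391

0.4391


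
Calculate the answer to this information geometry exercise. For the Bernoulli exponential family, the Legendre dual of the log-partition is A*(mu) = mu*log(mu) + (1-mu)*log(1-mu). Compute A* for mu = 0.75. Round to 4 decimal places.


Legendre transform for Bernoulli:
A*(mu) = mu*log(mu) + (1-mu)*log(1-mu).
mu = 0.75, 1-mu = 0.25.
mu*log(mu) = 0.75*log(0.75) = -0.215762.
(1-mu)*log(1-mu) = 0.25*log(0.25) = -0.346574.
A* = -0.215762 + -0.346574 = -0.5623

-0.5623


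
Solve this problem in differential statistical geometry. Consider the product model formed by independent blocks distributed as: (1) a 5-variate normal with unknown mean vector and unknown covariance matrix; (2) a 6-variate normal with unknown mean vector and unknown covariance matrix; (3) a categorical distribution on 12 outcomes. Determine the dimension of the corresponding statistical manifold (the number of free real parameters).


The dimension of a statistical manifold equals the number of free
(independent) real parameters of the model. For a product of independent
blocks the parameter counts add.
- 5-variate normal: 5 (mean) + 5*6/2 = 15 (symmetric covariance) = 20.
- 6-variate normal: 6 (mean) + 6*7/2 = 21 (symmetric covariance) = 27.
- categorical on 12 outcomes (probabilities sum to 1): 12-1 = 11.
Total = 20 + 27 + 11 = 58.
Dimension = 58

58


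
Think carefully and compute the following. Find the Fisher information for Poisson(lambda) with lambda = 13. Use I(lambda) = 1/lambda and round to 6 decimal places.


Fisher information for Poisson: I(lambda) = 1/lambda.
lambda = 13.
I(lambda) = 1/13 = 0.076923

0.076923


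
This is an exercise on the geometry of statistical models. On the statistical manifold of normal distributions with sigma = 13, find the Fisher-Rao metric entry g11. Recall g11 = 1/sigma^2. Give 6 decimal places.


For the 2-parameter normal family, the Fisher metric has:
  g11 = 1/sigma^2, g22 = 2/sigma^2.
sigma = 13, sigma^2 = 169.
g11 = 0.005917

0.005917


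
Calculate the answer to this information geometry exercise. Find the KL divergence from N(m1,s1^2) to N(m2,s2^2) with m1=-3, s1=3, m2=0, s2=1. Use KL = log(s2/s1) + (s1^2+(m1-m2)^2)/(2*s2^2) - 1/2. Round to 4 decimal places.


KL divergence between normal distributions:
KL = log(s2/s1) + (s1^2 + (m1-m2)^2)/(2*s2^2) - 1/2.
log(1/3) = -1.098612.
(3^2 + (-3-0)^2)/(2*1^2) = (9 + 9)/2 = 9.0.
KL = -1.098612 + 9.0 - 0.5 = 7.4014

7.4014


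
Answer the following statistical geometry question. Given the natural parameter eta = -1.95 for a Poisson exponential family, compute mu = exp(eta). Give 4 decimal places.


Expectation parameter for Poisson exponential family:
mu = exp(eta).
eta = -1.95.
mu = exp(-1.95) = 0.1423

0.1423


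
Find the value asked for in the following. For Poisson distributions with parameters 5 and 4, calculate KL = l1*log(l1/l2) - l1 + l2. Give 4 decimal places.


KL divergence for Poisson:
KL = l1*log(l1/l2) - l1 + l2.
l1 = 5, l2 = 4.
log(5/4) = 0.223144.
l1*log(l1/l2) = 5 * 0.223144 = 1.115718.
KL = 1.115718 - 5 + 4 = 0.1157

0.1157


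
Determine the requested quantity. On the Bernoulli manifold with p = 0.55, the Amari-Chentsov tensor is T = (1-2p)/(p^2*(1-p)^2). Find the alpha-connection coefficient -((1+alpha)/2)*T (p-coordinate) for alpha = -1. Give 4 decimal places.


Skewness (Amari-Chentsov) tensor: T = (1-2p)/(p^2*(1-p)^2).
p = 0.55, 1-2p = -0.1, p^2 = 0.3025, (1-p)^2 = 0.2025.
T = -0.1/(0.3025 * 0.2025) = -1.632486.
In the p-coordinate, Gamma^(alpha) = Gamma^(0) - (alpha/2)*T with Gamma^(0) = (1/2)*g'(p) = -T/2,
so Gamma^(alpha) = -((1+alpha)/2)*T.
alpha = -1, -(1+alpha)/2 = 0.0.
Gamma = 0.0 * -1.632486 = 0.0000

0.0000


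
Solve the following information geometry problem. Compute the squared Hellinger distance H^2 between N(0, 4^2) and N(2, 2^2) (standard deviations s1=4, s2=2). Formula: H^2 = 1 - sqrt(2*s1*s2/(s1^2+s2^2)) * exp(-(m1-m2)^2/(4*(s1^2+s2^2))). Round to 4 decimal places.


Squared Hellinger distance for Gaussians:
H^2 = 1 - sqrt(2*s1*s2/(s1^2+s2^2)) * exp(-(m1-m2)^2/(4*(s1^2+s2^2))).
s1^2 = 16, s2^2 = 4, s1^2+s2^2 = 20.
sqrt(2*4*2/(20)) = 0.894427.
(m1-m2)^2 = (-2)^2 = 4.
exp(-4/(4*20)) = exp(-0.05) = 0.951229.
H^2 = 1 - 0.894427*0.951229 = 0.1492

0.1492


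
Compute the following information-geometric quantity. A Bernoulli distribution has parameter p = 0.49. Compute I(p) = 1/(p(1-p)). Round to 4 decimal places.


For Bernoulli(p), Fisher information is I(p) = 1/(p*(1-p)).
p = 0.49, 1-p = 0.51.
p*(1-p) = 0.2499.
I(p) = 1/0.2499 = 4.0016

4.0016


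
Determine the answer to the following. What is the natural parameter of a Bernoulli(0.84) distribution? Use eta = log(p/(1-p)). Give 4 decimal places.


Natural parameter for Bernoulli: eta = log(p/(1-p)).
p = 0.84, 1-p = 0.16.
p/(1-p) = 5.25.
eta = log(5.25) = 1.6582

1.6582


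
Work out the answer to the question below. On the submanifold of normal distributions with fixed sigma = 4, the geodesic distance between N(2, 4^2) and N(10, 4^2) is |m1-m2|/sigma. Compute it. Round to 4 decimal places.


On the fixed-variance normal subfamily, geodesic distance = |m1-m2|/sigma.
|2 - 10| = 8.
sigma = 4.
d = 8/4 = 2.0000

2.0000


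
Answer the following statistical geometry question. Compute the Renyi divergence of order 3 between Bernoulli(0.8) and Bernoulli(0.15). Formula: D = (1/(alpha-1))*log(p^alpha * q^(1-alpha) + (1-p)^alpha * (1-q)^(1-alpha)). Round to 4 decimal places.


Renyi divergence of order alpha between Bernoulli distributions:
D = (1/(alpha-1))*log(p^alpha * q^(1-alpha) + (1-p)^alpha * (1-q)^(1-alpha)).
alpha = 3, p = 0.8, q = 0.15.
p^alpha * q^(1-alpha) = 0.8^3 * 0.15^-2 = 22.755556.
(1-p)^alpha * (1-q)^(1-alpha) = 0.2^3 * 0.85^-2 = 0.011073.
sum = 22.755556 + 0.011073 = 22.766628.
D = (1/2)*log(22.766628) = 1.5626

1.5626


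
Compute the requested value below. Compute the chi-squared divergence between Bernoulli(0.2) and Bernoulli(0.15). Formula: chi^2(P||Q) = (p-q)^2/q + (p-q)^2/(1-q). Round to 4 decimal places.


Chi-squared divergence between Bernoulli distributions:
chi^2 = (p-q)^2/q + (p-q)^2/(1-q).
p = 0.2, q = 0.15, p-q = 0.05.
(p-q)^2 = 0.0025.
term1 = 0.0025/0.15 = 0.016667.
term2 = 0.0025/0.85 = 0.002941.
chi^2 = 0.016667 + 0.002941 = 0.0196

0.0196


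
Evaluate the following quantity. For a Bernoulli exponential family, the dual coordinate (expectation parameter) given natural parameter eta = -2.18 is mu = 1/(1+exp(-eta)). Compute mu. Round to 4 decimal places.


Dual coordinate (expectation parameter) for Bernoulli:
mu = 1/(1+exp(-eta)).
eta = -2.18.
exp(-eta) = exp(2.18) = 8.846306.
mu = 1/(1+8.846306) = 0.1016

0.1016


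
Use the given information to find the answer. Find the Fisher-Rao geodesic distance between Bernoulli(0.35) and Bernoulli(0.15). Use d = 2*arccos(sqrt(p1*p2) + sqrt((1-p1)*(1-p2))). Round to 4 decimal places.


Geodesic distance on Bernoulli manifold:
d(p1,p2) = 2*arccos(sqrt(p1*p2) + sqrt((1-p1)*(1-p2))).
sqrt(p1*p2) = sqrt(0.35*0.15) = 0.229129.
sqrt((1-p1)*(1-p2)) = sqrt(0.65*0.85) = 0.743303.
arg = 0.229129 + 0.743303 = 0.972432.
d = 2*arccos(0.972432) = 0.4707

0.4707


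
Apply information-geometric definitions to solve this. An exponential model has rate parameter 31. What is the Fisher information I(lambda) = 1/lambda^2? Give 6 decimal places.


Fisher information for exponential: I(lambda) = 1/lambda^2.
lambda = 31, lambda^2 = 961.
I = 1/961 = 0.001041

0.001041


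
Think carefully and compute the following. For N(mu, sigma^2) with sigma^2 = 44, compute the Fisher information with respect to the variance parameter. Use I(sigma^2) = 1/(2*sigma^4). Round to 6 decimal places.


Fisher information for variance: I(sigma^2) = 1/(2*sigma^4).
sigma^2 = 44, so sigma^4 = 1936.
I = 1/(2*1936) = 1/3872 = 0.000258

0.000258


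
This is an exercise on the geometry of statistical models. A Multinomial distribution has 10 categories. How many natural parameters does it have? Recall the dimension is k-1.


Exponential family dimension calculation:
For Multinomial with k=10 categories, dim = k-1 = 9.

9


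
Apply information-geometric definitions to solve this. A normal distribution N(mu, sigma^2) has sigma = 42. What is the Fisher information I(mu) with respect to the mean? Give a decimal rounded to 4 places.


The Fisher information for the mean of a normal distribution is I(mu) = 1/sigma^2.
sigma = 42, so sigma^2 = 1764.
I(mu) = 1/1764 = 0.0006

0.0006


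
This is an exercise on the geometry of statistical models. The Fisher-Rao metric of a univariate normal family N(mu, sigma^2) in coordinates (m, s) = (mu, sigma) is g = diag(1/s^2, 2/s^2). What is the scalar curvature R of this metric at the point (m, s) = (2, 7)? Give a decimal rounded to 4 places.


The metric has the form g = (A dm^2 + B ds^2)/s^2 with A = 1, B = 2.
Substitute u = sqrt(A/B)*m: g = B*(du^2 + ds^2)/s^2, i.e. B times the
Poincare upper half-plane metric, which has constant Gaussian curvature -1.
Scaling a 2D metric by a constant c divides the Gaussian curvature by c,
so K = -1/B = -1/(2) = -0.5000 everywhere (the point (m, s) = (2, 7) is irrelevant:
the curvature is constant).
Scalar curvature in dimension 2: R = 2K = -2/(2) = -1.0000.

-1.0000


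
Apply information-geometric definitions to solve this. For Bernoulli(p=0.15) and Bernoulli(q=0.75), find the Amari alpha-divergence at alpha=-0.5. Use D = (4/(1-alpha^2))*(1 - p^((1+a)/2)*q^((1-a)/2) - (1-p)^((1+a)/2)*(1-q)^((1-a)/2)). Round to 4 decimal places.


Amari alpha-divergence:
D = (4/(1-alpha^2))*(1 - p^((1+a)/2)*q^((1-a)/2) - (1-p)^((1+a)/2)*(1-q)^((1-a)/2)).
alpha = -0.5, p = 0.15, q = 0.75.
e1 = (1+alpha)/2 = 0.25, e2 = (1-alpha)/2 = 0.75.
t1 = p^e1 * q^e2 = 0.15^0.25 * 0.75^0.75 = 0.501555.
t2 = (1-p)^e1 * (1-q)^e2 = 0.85^0.25 * 0.25^0.75 = 0.339477.
4/(1-alpha^2) = 5.333333.
D = 5.333333*(1 - 0.501555 - 0.339477) = 0.8478

0.8478


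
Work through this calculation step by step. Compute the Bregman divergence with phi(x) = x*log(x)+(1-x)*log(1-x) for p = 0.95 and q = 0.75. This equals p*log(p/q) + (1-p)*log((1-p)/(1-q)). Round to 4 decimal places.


Bregman divergence with negative entropy generator:
D = p*log(p/q) + (1-p)*log((1-p)/(1-q)).
p = 0.95, q = 0.75.
p*log(p/q) = 0.95*log(0.95/0.75) = 0.224569.
(1-p)*log((1-p)/(1-q)) = 0.05*log(0.05/0.25) = -0.080472.
D = 0.224569 + -0.080472 = 0.1441

0.1441


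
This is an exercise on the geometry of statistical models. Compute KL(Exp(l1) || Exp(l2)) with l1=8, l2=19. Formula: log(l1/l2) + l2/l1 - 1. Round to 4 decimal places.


KL divergence for exponential family:
KL = log(l1/l2) + l2/l1 - 1.
log(8/19) = -0.864997.
19/8 = 2.375.
KL = -0.864997 + 2.375 - 1 = 0.5100

0.5100


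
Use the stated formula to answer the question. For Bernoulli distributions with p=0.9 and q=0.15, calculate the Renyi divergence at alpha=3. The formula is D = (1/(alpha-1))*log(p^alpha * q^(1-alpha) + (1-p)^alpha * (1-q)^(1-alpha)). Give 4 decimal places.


Renyi divergence of order alpha between Bernoulli distributions:
D = (1/(alpha-1))*log(p^alpha * q^(1-alpha) + (1-p)^alpha * (1-q)^(1-alpha)).
alpha = 3, p = 0.9, q = 0.15.
p^alpha * q^(1-alpha) = 0.9^3 * 0.15^-2 = 32.4.
(1-p)^alpha * (1-q)^(1-alpha) = 0.1^3 * 0.85^-2 = 0.001384.
sum = 32.4 + 0.001384 = 32.401384.
D = (1/2)*log(32.401384) = 1.7391

1.7391


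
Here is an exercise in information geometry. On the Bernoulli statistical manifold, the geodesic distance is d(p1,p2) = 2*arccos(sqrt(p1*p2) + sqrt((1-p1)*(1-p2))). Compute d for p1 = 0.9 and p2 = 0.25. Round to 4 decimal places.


Geodesic distance on Bernoulli manifold:
d(p1,p2) = 2*arccos(sqrt(p1*p2) + sqrt((1-p1)*(1-p2))).
sqrt(p1*p2) = sqrt(0.9*0.25) = 0.474342.
sqrt((1-p1)*(1-p2)) = sqrt(0.1*0.75) = 0.273861.
arg = 0.474342 + 0.273861 = 0.748203.
d = 2*arccos(0.748203) = 1.4509

1.4509


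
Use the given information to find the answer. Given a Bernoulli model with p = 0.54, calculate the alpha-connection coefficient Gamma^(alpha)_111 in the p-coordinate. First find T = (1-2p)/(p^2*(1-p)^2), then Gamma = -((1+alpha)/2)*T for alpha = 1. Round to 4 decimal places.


Skewness (Amari-Chentsov) tensor: T = (1-2p)/(p^2*(1-p)^2).
p = 0.54, 1-2p = -0.08, p^2 = 0.2916, (1-p)^2 = 0.2116.
T = -0.08/(0.2916 * 0.2116) = -1.296543.
In the p-coordinate, Gamma^(alpha) = Gamma^(0) - (alpha/2)*T with Gamma^(0) = (1/2)*g'(p) = -T/2,
so Gamma^(alpha) = -((1+alpha)/2)*T.
alpha = 1, -(1+alpha)/2 = -1.0.
Gamma = -1.0 * -1.296543 = 1.2965

1.2965


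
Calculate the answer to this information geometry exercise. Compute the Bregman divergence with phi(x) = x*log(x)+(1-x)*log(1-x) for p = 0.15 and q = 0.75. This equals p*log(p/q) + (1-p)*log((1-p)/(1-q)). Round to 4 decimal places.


Bregman divergence with negative entropy generator:
D = p*log(p/q) + (1-p)*log((1-p)/(1-q)).
p = 0.15, q = 0.75.
p*log(p/q) = 0.15*log(0.15/0.75) = -0.241416.
(1-p)*log((1-p)/(1-q)) = 0.85*log(0.85/0.25) = 1.040209.
D = -0.241416 + 1.040209 = 0.7988

0.7988


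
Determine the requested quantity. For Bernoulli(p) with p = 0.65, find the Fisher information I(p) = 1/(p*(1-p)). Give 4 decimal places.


For Bernoulli(p), Fisher information is I(p) = 1/(p*(1-p)).
p = 0.65, 1-p = 0.35.
p*(1-p) = 0.2275.
I(p) = 1/0.2275 = 4.3956

4.3956


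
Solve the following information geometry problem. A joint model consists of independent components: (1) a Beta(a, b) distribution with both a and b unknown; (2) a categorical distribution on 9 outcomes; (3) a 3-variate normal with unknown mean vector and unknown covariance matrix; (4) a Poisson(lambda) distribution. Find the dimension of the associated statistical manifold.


The dimension of a statistical manifold equals the number of free
(independent) real parameters of the model. For a product of independent
blocks the parameter counts add.
- Beta (a, b): 2.
- categorical on 9 outcomes (probabilities sum to 1): 9-1 = 8.
- 3-variate normal: 3 (mean) + 3*4/2 = 6 (symmetric covariance) = 9.
- Poisson (lambda): 1.
Total = 2 + 8 + 9 + 1 = 20.
Dimension = 20

20


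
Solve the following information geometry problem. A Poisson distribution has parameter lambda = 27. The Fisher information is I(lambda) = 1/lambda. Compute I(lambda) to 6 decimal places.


Fisher information for Poisson: I(lambda) = 1/lambda.
lambda = 27.
I(lambda) = 1/27 = 0.037037

0.037037


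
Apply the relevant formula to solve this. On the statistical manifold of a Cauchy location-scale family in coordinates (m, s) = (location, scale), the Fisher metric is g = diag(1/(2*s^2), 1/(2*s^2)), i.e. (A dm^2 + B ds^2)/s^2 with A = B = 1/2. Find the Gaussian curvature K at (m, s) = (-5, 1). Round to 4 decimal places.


The metric has the form g = (A dm^2 + B ds^2)/s^2 with A = 1/2, B = 1/2.
Substitute u = sqrt(A/B)*m: g = B*(du^2 + ds^2)/s^2, i.e. B times the
Poincare upper half-plane metric, which has constant Gaussian curvature -1.
Scaling a 2D metric by a constant c divides the Gaussian curvature by c,
so K = -1/B = -1/(1/2) = -2.0000 everywhere (the point (m, s) = (-5, 1) is irrelevant:
the curvature is constant).
The requested Gaussian curvature is K = -2.0000.

-2.0000


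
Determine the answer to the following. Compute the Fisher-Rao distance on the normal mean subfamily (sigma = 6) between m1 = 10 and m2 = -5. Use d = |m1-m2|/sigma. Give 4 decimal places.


On the fixed-variance normal subfamily, geodesic distance = |m1-m2|/sigma.
|10 - -5| = 15.
sigma = 6.
d = 15/6 = 2.5000

2.5000


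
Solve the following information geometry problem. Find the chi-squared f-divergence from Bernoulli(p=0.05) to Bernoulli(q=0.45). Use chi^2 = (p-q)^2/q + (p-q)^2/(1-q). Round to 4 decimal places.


Chi-squared divergence between Bernoulli distributions:
chi^2 = (p-q)^2/q + (p-q)^2/(1-q).
p = 0.05, q = 0.45, p-q = -0.4.
(p-q)^2 = 0.16.
term1 = 0.16/0.45 = 0.355556.
term2 = 0.16/0.55 = 0.290909.
chi^2 = 0.355556 + 0.290909 = 0.6465

0.6465


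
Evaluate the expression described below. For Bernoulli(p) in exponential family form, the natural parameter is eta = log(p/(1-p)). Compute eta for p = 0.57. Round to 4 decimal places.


Natural parameter for Bernoulli: eta = log(p/(1-p)).
p = 0.57, 1-p = 0.43.
p/(1-p) = 1.325581.
eta = log(1.325581) = 0.2819

0.2819


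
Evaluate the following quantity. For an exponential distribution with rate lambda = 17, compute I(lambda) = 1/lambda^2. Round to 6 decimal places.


Fisher information for exponential: I(lambda) = 1/lambda^2.
lambda = 17, lambda^2 = 289.
I = 1/289 = 0.003460

0.003460


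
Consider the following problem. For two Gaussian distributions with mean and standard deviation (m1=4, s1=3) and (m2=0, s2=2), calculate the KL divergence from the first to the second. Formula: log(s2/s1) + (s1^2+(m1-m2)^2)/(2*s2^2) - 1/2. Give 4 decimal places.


KL divergence between normal distributions:
KL = log(s2/s1) + (s1^2 + (m1-m2)^2)/(2*s2^2) - 1/2.
log(2/3) = -0.405465.
(3^2 + (4-0)^2)/(2*2^2) = (9 + 16)/8 = 3.125.
KL = -0.405465 + 3.125 - 0.5 = 2.2195

2.2195


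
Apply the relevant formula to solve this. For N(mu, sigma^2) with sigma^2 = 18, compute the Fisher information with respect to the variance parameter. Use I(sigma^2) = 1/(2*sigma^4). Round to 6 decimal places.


Fisher information for variance: I(sigma^2) = 1/(2*sigma^4).
sigma^2 = 18, so sigma^4 = 324.
I = 1/(2*324) = 1/648 = 0.001543

0.001543


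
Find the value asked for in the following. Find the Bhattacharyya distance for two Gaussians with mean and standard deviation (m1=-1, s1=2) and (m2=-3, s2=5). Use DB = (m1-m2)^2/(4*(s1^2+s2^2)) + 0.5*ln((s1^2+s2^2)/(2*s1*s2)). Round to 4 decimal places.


Bhattacharyya distance between two Gaussians:
DB = (m1-m2)^2/(4*(s1^2+s2^2)) + (1/2)*ln((s1^2+s2^2)/(2*s1*s2)).
(m1-m2)^2 = (2)^2 = 4.
s1^2+s2^2 = 4 + 25 = 29.
term1 = 4/116 = 0.034483.
term2 = 0.5*ln(29/20.0) = 0.185782.
DB = 0.034483 + 0.185782 = 0.2203

0.2203


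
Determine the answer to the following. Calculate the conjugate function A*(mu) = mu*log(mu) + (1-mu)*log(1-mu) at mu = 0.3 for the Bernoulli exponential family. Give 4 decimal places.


Legendre transform for Bernoulli:
A*(mu) = mu*log(mu) + (1-mu)*log(1-mu).
mu = 0.3, 1-mu = 0.7.
mu*log(mu) = 0.3*log(0.3) = -0.361192.
(1-mu)*log(1-mu) = 0.7*log(0.7) = -0.249672.
A* = -0.361192 + -0.249672 = -0.6109

-0.6109


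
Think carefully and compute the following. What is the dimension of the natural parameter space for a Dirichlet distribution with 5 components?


Exponential family dimension calculation:
Dirichlet with 5 components has 5 natural parameters.

5


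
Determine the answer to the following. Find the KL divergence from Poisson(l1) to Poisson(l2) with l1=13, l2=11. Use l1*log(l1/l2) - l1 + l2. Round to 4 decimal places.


KL divergence for Poisson:
KL = l1*log(l1/l2) - l1 + l2.
l1 = 13, l2 = 11.
log(13/11) = 0.167054.
l1*log(l1/l2) = 13 * 0.167054 = 2.171703.
KL = 2.171703 - 13 + 11 = 0.1717

0.1717


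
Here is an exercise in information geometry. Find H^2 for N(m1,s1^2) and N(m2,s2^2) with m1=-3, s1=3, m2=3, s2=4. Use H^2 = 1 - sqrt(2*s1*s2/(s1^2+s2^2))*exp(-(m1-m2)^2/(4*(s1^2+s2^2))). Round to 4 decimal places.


Squared Hellinger distance for Gaussians:
H^2 = 1 - sqrt(2*s1*s2/(s1^2+s2^2)) * exp(-(m1-m2)^2/(4*(s1^2+s2^2))).
s1^2 = 9, s2^2 = 16, s1^2+s2^2 = 25.
sqrt(2*3*4/(25)) = 0.979796.
(m1-m2)^2 = (-6)^2 = 36.
exp(-36/(4*25)) = exp(-0.36) = 0.697676.
H^2 = 1 - 0.979796*0.697676 = 0.3164

0.3164


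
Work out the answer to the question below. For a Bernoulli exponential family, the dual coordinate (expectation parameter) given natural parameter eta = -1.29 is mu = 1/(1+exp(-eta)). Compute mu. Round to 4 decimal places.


Dual coordinate (expectation parameter) for Bernoulli:
mu = 1/(1+exp(-eta)).
eta = -1.29.
exp(-eta) = exp(1.29) = 3.632787.
mu = 1/(1+3.632787) = 0.2159

0.2159


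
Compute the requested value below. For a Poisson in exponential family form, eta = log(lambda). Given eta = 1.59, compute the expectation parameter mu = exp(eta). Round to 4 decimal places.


Expectation parameter for Poisson exponential family:
mu = exp(eta).
eta = 1.59.
mu = exp(1.59) = 4.9037

4.9037


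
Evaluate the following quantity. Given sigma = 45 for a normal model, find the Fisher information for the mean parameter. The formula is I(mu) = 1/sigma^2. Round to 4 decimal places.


The Fisher information for the mean of a normal distribution is I(mu) = 1/sigma^2.
sigma = 45, so sigma^2 = 2025.
I(mu) = 1/2025 = 0.0005

0.0005


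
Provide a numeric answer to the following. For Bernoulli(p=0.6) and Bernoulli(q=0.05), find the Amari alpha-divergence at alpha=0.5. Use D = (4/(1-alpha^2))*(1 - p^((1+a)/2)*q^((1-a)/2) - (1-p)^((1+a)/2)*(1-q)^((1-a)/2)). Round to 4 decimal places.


Amari alpha-divergence:
D = (4/(1-alpha^2))*(1 - p^((1+a)/2)*q^((1-a)/2) - (1-p)^((1+a)/2)*(1-q)^((1-a)/2)).
alpha = 0.5, p = 0.6, q = 0.05.
e1 = (1+alpha)/2 = 0.75, e2 = (1-alpha)/2 = 0.25.
t1 = p^e1 * q^e2 = 0.6^0.75 * 0.05^0.25 = 0.322371.
t2 = (1-p)^e1 * (1-q)^e2 = 0.4^0.75 * 0.95^0.25 = 0.496565.
4/(1-alpha^2) = 5.333333.
D = 5.333333*(1 - 0.322371 - 0.496565) = 0.9657

0.9657


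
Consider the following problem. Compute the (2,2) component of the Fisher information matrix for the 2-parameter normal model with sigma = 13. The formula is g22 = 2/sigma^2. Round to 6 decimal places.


For the 2-parameter normal family, the Fisher metric has:
  g11 = 1/sigma^2, g22 = 2/sigma^2.
sigma = 13, sigma^2 = 169.
g22 = 0.011834

0.011834


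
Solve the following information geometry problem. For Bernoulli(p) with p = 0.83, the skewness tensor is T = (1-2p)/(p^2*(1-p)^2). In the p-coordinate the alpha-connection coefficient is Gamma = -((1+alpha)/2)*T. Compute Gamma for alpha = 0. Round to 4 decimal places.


Skewness (Amari-Chentsov) tensor: T = (1-2p)/(p^2*(1-p)^2).
p = 0.83, 1-2p = -0.66, p^2 = 0.6889, (1-p)^2 = 0.0289.
T = -0.66/(0.6889 * 0.0289) = -33.150487.
In the p-coordinate, Gamma^(alpha) = Gamma^(0) - (alpha/2)*T with Gamma^(0) = (1/2)*g'(p) = -T/2,
so Gamma^(alpha) = -((1+alpha)/2)*T.
alpha = 0, -(1+alpha)/2 = -0.5.
Gamma = -0.5 * -33.150487 = 16.5752

16.5752


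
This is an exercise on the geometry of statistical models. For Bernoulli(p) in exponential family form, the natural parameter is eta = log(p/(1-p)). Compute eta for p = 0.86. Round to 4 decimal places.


Natural parameter for Bernoulli: eta = log(p/(1-p)).
p = 0.86, 1-p = 0.14.
p/(1-p) = 6.142857.
eta = log(6.142857) = 1.8153

1.8153


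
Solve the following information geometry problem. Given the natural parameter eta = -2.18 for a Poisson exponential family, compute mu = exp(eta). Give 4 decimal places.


Expectation parameter for Poisson exponential family:
mu = exp(eta).
eta = -2.18.
mu = exp(-2.18) = 0.1130

0.1130


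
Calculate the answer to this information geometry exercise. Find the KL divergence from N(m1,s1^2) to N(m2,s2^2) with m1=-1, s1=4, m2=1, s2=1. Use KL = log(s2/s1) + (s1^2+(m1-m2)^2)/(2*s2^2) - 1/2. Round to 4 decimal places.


KL divergence between normal distributions:
KL = log(s2/s1) + (s1^2 + (m1-m2)^2)/(2*s2^2) - 1/2.
log(1/4) = -1.386294.
(4^2 + (-1-1)^2)/(2*1^2) = (16 + 4)/2 = 10.0.
KL = -1.386294 + 10.0 - 0.5 = 8.1137

8.1137


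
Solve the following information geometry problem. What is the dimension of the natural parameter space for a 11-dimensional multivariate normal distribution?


Exponential family dimension calculation:
For 11-dim MVN: mean has 11 params, covariance has 11*12/2 = 66 unique entries.
Total dim = 11 + 66 = 77.

77


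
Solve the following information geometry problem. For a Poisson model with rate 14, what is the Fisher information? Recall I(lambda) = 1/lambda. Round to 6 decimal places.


Fisher information for Poisson: I(lambda) = 1/lambda.
lambda = 14.
I(lambda) = 1/14 = 0.071429

0.071429


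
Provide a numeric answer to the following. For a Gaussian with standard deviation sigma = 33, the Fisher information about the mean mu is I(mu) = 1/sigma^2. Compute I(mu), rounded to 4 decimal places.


The Fisher information for the mean of a normal distribution is I(mu) = 1/sigma^2.
sigma = 33, so sigma^2 = 1089.
I(mu) = 1/1089 = 0.0009

0.0009


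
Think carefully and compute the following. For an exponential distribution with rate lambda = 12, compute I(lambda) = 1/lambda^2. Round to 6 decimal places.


Fisher information for exponential: I(lambda) = 1/lambda^2.
lambda = 12, lambda^2 = 144.
I = 1/144 = 0.006944

0.006944


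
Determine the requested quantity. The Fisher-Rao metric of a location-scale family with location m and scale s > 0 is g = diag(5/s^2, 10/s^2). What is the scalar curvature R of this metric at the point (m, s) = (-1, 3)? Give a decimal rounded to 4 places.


The metric has the form g = (A dm^2 + B ds^2)/s^2 with A = 5, B = 10.
Substitute u = sqrt(A/B)*m: g = B*(du^2 + ds^2)/s^2, i.e. B times the
Poincare upper half-plane metric, which has constant Gaussian curvature -1.
Scaling a 2D metric by a constant c divides the Gaussian curvature by c,
so K = -1/B = -1/(10) = -0.1000 everywhere (the point (m, s) = (-1, 3) is irrelevant:
the curvature is constant).
Scalar curvature in dimension 2: R = 2K = -2/(10) = -0.2000.

-0.2000


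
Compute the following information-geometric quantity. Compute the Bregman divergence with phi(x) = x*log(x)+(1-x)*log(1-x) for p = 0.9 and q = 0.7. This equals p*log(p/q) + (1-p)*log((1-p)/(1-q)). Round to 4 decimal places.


Bregman divergence with negative entropy generator:
D = p*log(p/q) + (1-p)*log((1-p)/(1-q)).
p = 0.9, q = 0.7.
p*log(p/q) = 0.9*log(0.9/0.7) = 0.226183.
(1-p)*log((1-p)/(1-q)) = 0.1*log(0.1/0.3) = -0.109861.
D = 0.226183 + -0.109861 = 0.1163

0.1163


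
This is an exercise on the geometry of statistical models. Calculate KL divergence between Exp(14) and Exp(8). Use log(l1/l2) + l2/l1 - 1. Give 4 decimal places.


KL divergence for exponential family:
KL = log(l1/l2) + l2/l1 - 1.
log(14/8) = 0.559616.
8/14 = 0.571429.
KL = 0.559616 + 0.571429 - 1 = 0.1310

0.1310


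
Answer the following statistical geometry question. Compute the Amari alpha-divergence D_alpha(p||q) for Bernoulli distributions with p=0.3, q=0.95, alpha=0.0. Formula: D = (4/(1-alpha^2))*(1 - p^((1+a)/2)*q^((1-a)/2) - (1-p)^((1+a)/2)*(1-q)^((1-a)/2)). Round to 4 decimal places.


Amari alpha-divergence:
D = (4/(1-alpha^2))*(1 - p^((1+a)/2)*q^((1-a)/2) - (1-p)^((1+a)/2)*(1-q)^((1-a)/2)).
alpha = 0.0, p = 0.3, q = 0.95.
e1 = (1+alpha)/2 = 0.5, e2 = (1-alpha)/2 = 0.5.
t1 = p^e1 * q^e2 = 0.3^0.5 * 0.95^0.5 = 0.533854.
t2 = (1-p)^e1 * (1-q)^e2 = 0.7^0.5 * 0.05^0.5 = 0.187083.
4/(1-alpha^2) = 4.0.
D = 4.0*(1 - 0.533854 - 0.187083) = 1.1163

1.1163


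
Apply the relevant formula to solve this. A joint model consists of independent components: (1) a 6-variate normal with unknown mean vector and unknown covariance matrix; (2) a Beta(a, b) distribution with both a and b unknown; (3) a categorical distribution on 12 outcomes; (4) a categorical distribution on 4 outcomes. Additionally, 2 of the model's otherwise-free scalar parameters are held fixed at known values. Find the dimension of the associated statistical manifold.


The dimension of a statistical manifold equals the number of free
(independent) real parameters of the model. For a product of independent
blocks the parameter counts add.
- 6-variate normal: 6 (mean) + 6*7/2 = 21 (symmetric covariance) = 27.
- Beta (a, b): 2.
- categorical on 12 outcomes (probabilities sum to 1): 12-1 = 11.
- categorical on 4 outcomes (probabilities sum to 1): 4-1 = 3.
Total = 27 + 2 + 11 + 3 = 43.
2 parameter(s) fixed at known values: 43 - 2 = 41.
Dimension = 41

41


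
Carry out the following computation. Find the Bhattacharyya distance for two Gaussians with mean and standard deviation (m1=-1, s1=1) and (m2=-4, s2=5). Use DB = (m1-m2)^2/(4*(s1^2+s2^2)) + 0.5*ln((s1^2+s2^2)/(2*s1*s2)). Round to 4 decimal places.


Bhattacharyya distance between two Gaussians:
DB = (m1-m2)^2/(4*(s1^2+s2^2)) + (1/2)*ln((s1^2+s2^2)/(2*s1*s2)).
(m1-m2)^2 = (3)^2 = 9.
s1^2+s2^2 = 1 + 25 = 26.
term1 = 9/104 = 0.086538.
term2 = 0.5*ln(26/10.0) = 0.477756.
DB = 0.086538 + 0.477756 = 0.5643

0.5643


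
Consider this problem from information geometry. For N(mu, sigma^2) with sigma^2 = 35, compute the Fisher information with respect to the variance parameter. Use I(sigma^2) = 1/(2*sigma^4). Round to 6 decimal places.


Fisher information for variance: I(sigma^2) = 1/(2*sigma^4).
sigma^2 = 35, so sigma^4 = 1225.
I = 1/(2*1225) = 1/2450 = 0.000408

0.000408


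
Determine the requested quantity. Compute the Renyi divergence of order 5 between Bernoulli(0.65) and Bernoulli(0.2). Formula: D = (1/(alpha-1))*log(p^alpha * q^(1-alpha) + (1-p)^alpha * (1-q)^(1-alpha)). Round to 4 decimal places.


Renyi divergence of order alpha between Bernoulli distributions:
D = (1/(alpha-1))*log(p^alpha * q^(1-alpha) + (1-p)^alpha * (1-q)^(1-alpha)).
alpha = 5, p = 0.65, q = 0.2.
p^alpha * q^(1-alpha) = 0.65^5 * 0.2^-4 = 72.518164.
(1-p)^alpha * (1-q)^(1-alpha) = 0.35^5 * 0.8^-4 = 0.012823.
sum = 72.518164 + 0.012823 = 72.530987.
D = (1/4)*log(72.530987) = 1.0710

1.0710


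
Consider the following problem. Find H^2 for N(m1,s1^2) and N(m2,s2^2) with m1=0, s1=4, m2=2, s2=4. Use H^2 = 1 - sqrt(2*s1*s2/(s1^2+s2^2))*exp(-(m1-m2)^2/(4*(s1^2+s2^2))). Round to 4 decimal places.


Squared Hellinger distance for Gaussians:
H^2 = 1 - sqrt(2*s1*s2/(s1^2+s2^2)) * exp(-(m1-m2)^2/(4*(s1^2+s2^2))).
s1^2 = 16, s2^2 = 16, s1^2+s2^2 = 32.
sqrt(2*4*4/(32)) = 1.0.
(m1-m2)^2 = (-2)^2 = 4.
exp(-4/(4*32)) = exp(-0.03125) = 0.969233.
H^2 = 1 - 1.0*0.969233 = 0.0308

0.0308


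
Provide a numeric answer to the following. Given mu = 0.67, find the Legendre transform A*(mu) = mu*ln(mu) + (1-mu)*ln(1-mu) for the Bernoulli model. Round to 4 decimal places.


Legendre transform for Bernoulli:
A*(mu) = mu*log(mu) + (1-mu)*log(1-mu).
mu = 0.67, 1-mu = 0.33.
mu*log(mu) = 0.67*log(0.67) = -0.26832.
(1-mu)*log(1-mu) = 0.33*log(0.33) = -0.365859.
A* = -0.26832 + -0.365859 = -0.6342

-0.6342


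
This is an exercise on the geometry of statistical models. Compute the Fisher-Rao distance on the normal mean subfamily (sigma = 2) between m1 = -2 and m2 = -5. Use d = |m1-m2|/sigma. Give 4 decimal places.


On the fixed-variance normal subfamily, geodesic distance = |m1-m2|/sigma.
|-2 - -5| = 3.
sigma = 2.
d = 3/2 = 1.5000

1.5000


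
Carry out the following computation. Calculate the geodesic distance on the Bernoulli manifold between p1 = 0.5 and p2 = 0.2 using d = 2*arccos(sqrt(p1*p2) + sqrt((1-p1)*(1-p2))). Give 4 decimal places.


Geodesic distance on Bernoulli manifold:
d(p1,p2) = 2*arccos(sqrt(p1*p2) + sqrt((1-p1)*(1-p2))).
sqrt(p1*p2) = sqrt(0.5*0.2) = 0.316228.
sqrt((1-p1)*(1-p2)) = sqrt(0.5*0.8) = 0.632456.
arg = 0.316228 + 0.632456 = 0.948683.
d = 2*arccos(0.948683) = 0.6435

0.6435


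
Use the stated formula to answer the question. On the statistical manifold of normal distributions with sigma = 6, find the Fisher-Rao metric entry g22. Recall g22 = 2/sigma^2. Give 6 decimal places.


For the 2-parameter normal family, the Fisher metric has:
  g11 = 1/sigma^2, g22 = 2/sigma^2.
sigma = 6, sigma^2 = 36.
g22 = 0.055556

0.055556


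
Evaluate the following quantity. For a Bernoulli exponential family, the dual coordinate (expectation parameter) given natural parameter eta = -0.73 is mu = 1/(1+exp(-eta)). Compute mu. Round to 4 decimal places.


Dual coordinate (expectation parameter) for Bernoulli:
mu = 1/(1+exp(-eta)).
eta = -0.73.
exp(-eta) = exp(0.73) = 2.075081.
mu = 1/(1+2.075081) = 0.3252

0.3252


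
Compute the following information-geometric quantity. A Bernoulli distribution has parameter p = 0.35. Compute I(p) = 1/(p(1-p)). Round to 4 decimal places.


For Bernoulli(p), Fisher information is I(p) = 1/(p*(1-p)).
p = 0.35, 1-p = 0.65.
p*(1-p) = 0.2275.
I(p) = 1/0.2275 = 4.3956

4.3956


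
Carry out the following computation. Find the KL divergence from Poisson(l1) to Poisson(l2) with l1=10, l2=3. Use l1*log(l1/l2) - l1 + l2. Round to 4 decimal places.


KL divergence for Poisson:
KL = l1*log(l1/l2) - l1 + l2.
l1 = 10, l2 = 3.
log(10/3) = 1.203973.
l1*log(l1/l2) = 10 * 1.203973 = 12.039728.
KL = 12.039728 - 10 + 3 = 5.0397

5.0397


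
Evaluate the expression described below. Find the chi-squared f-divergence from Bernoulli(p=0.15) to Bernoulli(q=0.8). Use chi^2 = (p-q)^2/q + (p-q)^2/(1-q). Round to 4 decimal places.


Chi-squared divergence between Bernoulli distributions:
chi^2 = (p-q)^2/q + (p-q)^2/(1-q).
p = 0.15, q = 0.8, p-q = -0.65.
(p-q)^2 = 0.4225.
term1 = 0.4225/0.8 = 0.528125.
term2 = 0.4225/0.2 = 2.1125.
chi^2 = 0.528125 + 2.1125 = 2.6406

2.6406


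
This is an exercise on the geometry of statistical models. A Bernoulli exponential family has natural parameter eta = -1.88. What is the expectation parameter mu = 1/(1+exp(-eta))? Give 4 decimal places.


Dual coordinate (expectation parameter) for Bernoulli:
mu = 1/(1+exp(-eta)).
eta = -1.88.
exp(-eta) = exp(1.88) = 6.553505.
mu = 1/(1+6.553505) = 0.1324

0.1324


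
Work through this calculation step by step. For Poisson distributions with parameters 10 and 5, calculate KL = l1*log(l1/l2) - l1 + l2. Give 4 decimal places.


KL divergence for Poisson:
KL = l1*log(l1/l2) - l1 + l2.
l1 = 10, l2 = 5.
log(10/5) = 0.693147.
l1*log(l1/l2) = 10 * 0.693147 = 6.931472.
KL = 6.931472 - 10 + 5 = 1.9315

1.9315


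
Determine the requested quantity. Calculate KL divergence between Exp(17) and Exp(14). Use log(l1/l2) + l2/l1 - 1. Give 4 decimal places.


KL divergence for exponential family:
KL = log(l1/l2) + l2/l1 - 1.
log(17/14) = 0.194156.
14/17 = 0.823529.
KL = 0.194156 + 0.823529 - 1 = 0.0177

0.0177


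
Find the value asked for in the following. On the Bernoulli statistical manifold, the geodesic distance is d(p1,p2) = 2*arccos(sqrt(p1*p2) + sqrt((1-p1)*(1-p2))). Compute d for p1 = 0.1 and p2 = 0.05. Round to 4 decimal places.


Geodesic distance on Bernoulli manifold:
d(p1,p2) = 2*arccos(sqrt(p1*p2) + sqrt((1-p1)*(1-p2))).
sqrt(p1*p2) = sqrt(0.1*0.05) = 0.070711.
sqrt((1-p1)*(1-p2)) = sqrt(0.9*0.95) = 0.924662.
arg = 0.070711 + 0.924662 = 0.995373.
d = 2*arccos(0.995373) = 0.1925

0.1925


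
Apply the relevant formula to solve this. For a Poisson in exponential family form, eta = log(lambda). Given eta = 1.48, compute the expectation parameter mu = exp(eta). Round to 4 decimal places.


Expectation parameter for Poisson exponential family:
mu = exp(eta).
eta = 1.48.
mu = exp(1.48) = 4.3929

4.3929


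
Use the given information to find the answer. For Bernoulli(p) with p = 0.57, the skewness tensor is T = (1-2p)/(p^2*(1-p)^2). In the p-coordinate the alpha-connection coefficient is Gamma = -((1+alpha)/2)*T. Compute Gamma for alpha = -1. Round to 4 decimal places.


Skewness (Amari-Chentsov) tensor: T = (1-2p)/(p^2*(1-p)^2).
p = 0.57, 1-2p = -0.14, p^2 = 0.3249, (1-p)^2 = 0.1849.
T = -0.14/(0.3249 * 0.1849) = -2.330459.
In the p-coordinate, Gamma^(alpha) = Gamma^(0) - (alpha/2)*T with Gamma^(0) = (1/2)*g'(p) = -T/2,
so Gamma^(alpha) = -((1+alpha)/2)*T.
alpha = -1, -(1+alpha)/2 = 0.0.
Gamma = 0.0 * -2.330459 = 0.0000

0.0000


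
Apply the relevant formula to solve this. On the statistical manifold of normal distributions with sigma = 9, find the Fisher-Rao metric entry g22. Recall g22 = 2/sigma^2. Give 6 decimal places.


For the 2-parameter normal family, the Fisher metric has:
  g11 = 1/sigma^2, g22 = 2/sigma^2.
sigma = 9, sigma^2 = 81.
g22 = 0.024691

0.024691


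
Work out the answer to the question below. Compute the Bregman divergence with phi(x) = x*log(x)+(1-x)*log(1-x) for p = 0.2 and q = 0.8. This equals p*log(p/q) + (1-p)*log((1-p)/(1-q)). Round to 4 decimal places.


Bregman divergence with negative entropy generator:
D = p*log(p/q) + (1-p)*log((1-p)/(1-q)).
p = 0.2, q = 0.8.
p*log(p/q) = 0.2*log(0.2/0.8) = -0.277259.
(1-p)*log((1-p)/(1-q)) = 0.8*log(0.8/0.2) = 1.109035.
D = -0.277259 + 1.109035 = 0.8318

0.8318


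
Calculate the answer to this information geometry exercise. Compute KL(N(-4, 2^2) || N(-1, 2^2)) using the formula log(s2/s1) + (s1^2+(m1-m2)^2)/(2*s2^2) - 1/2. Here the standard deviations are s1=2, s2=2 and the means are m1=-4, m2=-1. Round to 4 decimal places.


KL divergence between normal distributions:
KL = log(s2/s1) + (s1^2 + (m1-m2)^2)/(2*s2^2) - 1/2.
log(2/2) = 0.0.
(2^2 + (-4--1)^2)/(2*2^2) = (4 + 9)/8 = 1.625.
KL = 0.0 + 1.625 - 0.5 = 1.1250

1.1250


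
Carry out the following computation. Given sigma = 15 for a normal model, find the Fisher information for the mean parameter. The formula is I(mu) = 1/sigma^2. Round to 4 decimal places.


The Fisher information for the mean of a normal distribution is I(mu) = 1/sigma^2.
sigma = 15, so sigma^2 = 225.
I(mu) = 1/225 = 0.0044

0.0044


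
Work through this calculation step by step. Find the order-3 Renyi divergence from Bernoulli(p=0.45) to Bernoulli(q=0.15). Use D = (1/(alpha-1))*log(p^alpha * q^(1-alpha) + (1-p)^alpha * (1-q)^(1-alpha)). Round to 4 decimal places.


Renyi divergence of order alpha between Bernoulli distributions:
D = (1/(alpha-1))*log(p^alpha * q^(1-alpha) + (1-p)^alpha * (1-q)^(1-alpha)).
alpha = 3, p = 0.45, q = 0.15.
p^alpha * q^(1-alpha) = 0.45^3 * 0.15^-2 = 4.05.
(1-p)^alpha * (1-q)^(1-alpha) = 0.55^3 * 0.85^-2 = 0.230277.
sum = 4.05 + 0.230277 = 4.280277.
D = (1/2)*log(4.280277) = 0.7270

0.7270


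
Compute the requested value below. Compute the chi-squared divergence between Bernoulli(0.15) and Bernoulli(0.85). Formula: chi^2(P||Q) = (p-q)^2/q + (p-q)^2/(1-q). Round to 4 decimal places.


Chi-squared divergence between Bernoulli distributions:
chi^2 = (p-q)^2/q + (p-q)^2/(1-q).
p = 0.15, q = 0.85, p-q = -0.7.
(p-q)^2 = 0.49.
term1 = 0.49/0.85 = 0.576471.
term2 = 0.49/0.15 = 3.266667.
chi^2 = 0.576471 + 3.266667 = 3.8431

3.8431


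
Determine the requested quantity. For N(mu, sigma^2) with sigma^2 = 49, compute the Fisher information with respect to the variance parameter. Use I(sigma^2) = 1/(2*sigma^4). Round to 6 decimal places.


Fisher information for variance: I(sigma^2) = 1/(2*sigma^4).
sigma^2 = 49, so sigma^4 = 2401.
I = 1/(2*2401) = 1/4802 = 0.000208

0.000208


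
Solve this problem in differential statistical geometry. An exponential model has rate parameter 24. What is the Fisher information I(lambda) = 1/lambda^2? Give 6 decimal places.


Fisher information for exponential: I(lambda) = 1/lambda^2.
lambda = 24, lambda^2 = 576.
I = 1/576 = 0.001736

0.001736


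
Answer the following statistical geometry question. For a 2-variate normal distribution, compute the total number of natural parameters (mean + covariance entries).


Exponential family dimension calculation:
For 2-dim MVN: mean has 2 params, covariance has 2*3/2 = 3 unique entries.
Total dim = 2 + 3 = 5.

5


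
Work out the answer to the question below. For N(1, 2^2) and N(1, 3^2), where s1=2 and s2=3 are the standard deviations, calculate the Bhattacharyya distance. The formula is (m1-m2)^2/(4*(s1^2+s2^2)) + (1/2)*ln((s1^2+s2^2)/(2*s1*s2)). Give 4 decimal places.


Bhattacharyya distance between two Gaussians:
DB = (m1-m2)^2/(4*(s1^2+s2^2)) + (1/2)*ln((s1^2+s2^2)/(2*s1*s2)).
(m1-m2)^2 = (0)^2 = 0.
s1^2+s2^2 = 4 + 9 = 13.
term1 = 0/52 = 0.0.
term2 = 0.5*ln(13/12.0) = 0.040021.
DB = 0.0 + 0.040021 = 0.0400

0.0400


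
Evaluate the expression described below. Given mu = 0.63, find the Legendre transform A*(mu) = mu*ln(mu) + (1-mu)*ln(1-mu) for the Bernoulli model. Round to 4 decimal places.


Legendre transform for Bernoulli:
A*(mu) = mu*log(mu) + (1-mu)*log(1-mu).
mu = 0.63, 1-mu = 0.37.
mu*log(mu) = 0.63*log(0.63) = -0.291082.
(1-mu)*log(1-mu) = 0.37*log(0.37) = -0.367873.
A* = -0.291082 + -0.367873 = -0.6590

-0.6590
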